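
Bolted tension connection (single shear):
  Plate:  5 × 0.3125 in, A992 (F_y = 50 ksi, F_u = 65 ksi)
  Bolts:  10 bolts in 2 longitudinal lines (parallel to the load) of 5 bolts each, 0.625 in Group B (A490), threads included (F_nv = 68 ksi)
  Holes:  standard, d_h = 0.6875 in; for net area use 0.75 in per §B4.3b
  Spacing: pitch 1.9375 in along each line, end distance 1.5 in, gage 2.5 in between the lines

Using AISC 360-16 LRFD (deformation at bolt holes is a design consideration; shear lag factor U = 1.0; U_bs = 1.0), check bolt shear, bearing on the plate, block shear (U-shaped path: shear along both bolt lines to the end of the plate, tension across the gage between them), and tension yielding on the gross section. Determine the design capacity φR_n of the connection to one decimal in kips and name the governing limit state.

Bolt shear: A_b = π(0.625)²/4 = 0.3068 in². φR_n = 0.75 × 68 × 0.3068 × 10 × 1 = 156.5 kips.
Bearing (0.3125 in plate, F_u = 65 ksi): end bolts L_c = 1.5 − 0.6875/2 = 1.15625, R_n = min(1.2×1.15625×0.3125×65, 2.4×0.625×0.3125×65) = 28.184 kips/bolt; interior L_c = 1.9375 − 0.6875 = 1.25, R_n = 30.469 kips/bolt. φR_n = 0.75 × (2×28.184 + 8×30.469) = 225.1 kips.
Block shear: shear path 2×[1.5+4×1.9375] = 2×9.25 in, A_gv = 5.7813, A_nv = 2×(9.25 − 4.5×0.75)×0.3125 = 3.6719 in²; tension across gage: (2.5 − 1×0.75)×0.3125 = 0.54688 in². R_n = min(0.6×65×3.6719, 0.6×50×5.7813) + 1.0×65×0.54688 = min(143.2, 173.44) + 35.547 = 178.75 kips. φR_n = 0.75 × 178.75 = 134.1 kips.
Tension yield (gross): A_g = 5×0.3125 = 1.5625 in². φR_n = 0.90 × 50 × 1.5625 = 70.3 kips.
Governing: min(156.5, 225.1, 134.1, 70.3) = 70.3 kips → gross-section yield.

70.3 kips (gross-section yield governs)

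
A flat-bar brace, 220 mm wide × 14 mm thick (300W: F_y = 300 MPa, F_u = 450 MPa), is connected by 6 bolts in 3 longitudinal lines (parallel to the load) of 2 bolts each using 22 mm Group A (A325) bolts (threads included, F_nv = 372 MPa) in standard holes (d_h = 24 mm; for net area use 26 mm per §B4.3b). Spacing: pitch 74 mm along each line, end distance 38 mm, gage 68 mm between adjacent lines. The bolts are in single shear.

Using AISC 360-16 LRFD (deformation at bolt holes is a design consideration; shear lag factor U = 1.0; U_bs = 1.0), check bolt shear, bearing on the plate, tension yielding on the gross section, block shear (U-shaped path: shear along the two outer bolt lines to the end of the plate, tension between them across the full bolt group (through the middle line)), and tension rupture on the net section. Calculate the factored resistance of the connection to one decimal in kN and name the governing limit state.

636.3 kN (bolt shear governs)

Bolt shear: A_b = π(22)²/4 = 380.13 mm². φR_n = 0.75 × 372 × 380.13 × 6 × 1 = 636.3 kN.
Bearing (14 mm plate, F_u = 450 MPa): end bolts L_c = 38 − 24/2 = 26, R_n = min(1.2×26×14×450, 2.4×22×14×450) = 196.56 kN/bolt; interior L_c = 74 − 24 = 50, R_n = 332.64 kN/bolt. φR_n = 0.75 × (3×196.56 + 3×332.64) = 1190.7 kN.
Tension yield (gross): A_g = 220×14 = 3080 mm². φR_n = 0.90 × 300 × 3080 = 831.6 kN.
Block shear: shear path 2×[38+1×74] = 2×112 mm, A_gv = 3136, A_nv = 2×(112 − 1.5×26)×14 = 2044 mm²; tension across gage: (136 − 2×26)×14 = 1176 mm². R_n = min(0.6×450×2044, 0.6×300×3136) + 1.0×450×1176 = min(551.88, 564.48) + 529.2 = 1081.1 kN. φR_n = 0.75 × 1081.1 = 810.8 kN.
Tension rupture (net): A_n = (220 − 3×26)×14 = 1988 mm² (U = 1.0, A_e = A_n). φR_n = 0.75 × 450 × 1988 = 671.0 kN.
Governing: min(636.3, 1190.7, 831.6, 810.8, 671.0) = 636.3 kN → bolt shear.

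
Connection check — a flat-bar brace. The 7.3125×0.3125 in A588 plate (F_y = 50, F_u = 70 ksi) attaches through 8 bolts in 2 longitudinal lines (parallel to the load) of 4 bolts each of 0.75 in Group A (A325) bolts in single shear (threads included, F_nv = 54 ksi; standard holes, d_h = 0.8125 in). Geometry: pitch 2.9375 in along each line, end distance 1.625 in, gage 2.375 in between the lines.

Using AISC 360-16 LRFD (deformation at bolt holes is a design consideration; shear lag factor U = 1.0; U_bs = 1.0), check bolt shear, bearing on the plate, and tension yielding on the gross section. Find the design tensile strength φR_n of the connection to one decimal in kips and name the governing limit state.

102.8 kips (gross-section yield governs)

Bolt shear: A_b = π(0.75)²/4 = 0.44179 in². φR_n = 0.75 × 54 × 0.44179 × 8 × 1 = 143.1 kips.
Bearing (0.3125 in plate, F_u = 70 ksi): end bolts L_c = 1.625 − 0.8125/2 = 1.21875, R_n = min(1.2×1.21875×0.3125×70, 2.4×0.75×0.3125×70) = 31.992 kips/bolt; interior L_c = 2.9375 − 0.8125 = 2.125, R_n = 39.375 kips/bolt. φR_n = 0.75 × (2×31.992 + 6×39.375) = 225.2 kips.
Tension yield (gross): A_g = 7.3125×0.3125 = 2.2852 in². φR_n = 0.90 × 50 × 2.2852 = 102.8 kips.
Governing: min(143.1, 225.2, 102.8) = 102.8 kips → gross-section yield.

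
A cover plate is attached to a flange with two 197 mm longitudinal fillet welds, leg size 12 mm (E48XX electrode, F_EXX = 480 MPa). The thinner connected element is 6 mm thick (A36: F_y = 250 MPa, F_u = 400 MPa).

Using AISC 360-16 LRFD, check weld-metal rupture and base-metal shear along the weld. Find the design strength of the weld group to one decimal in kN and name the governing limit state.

Weld metal: throat = 0.707×12 = 8.484 mm, L = 2×197 = 394 mm. φR_n = 0.75 × 0.6 × 480 × 8.484 × 394 = 722.0 kN.
Base metal shear (6 mm plate): yield φR_n = 1.0×0.6×250×6×394 = 354.6 kN; rupture φR_n = 0.75×0.6×400×6×394 = 425.5 kN; take 354.6 kN (yield).
Governing: min(722.0, 354.6) = 354.6 kN → base-metal shear.

354.6 kN (base-metal shear governs)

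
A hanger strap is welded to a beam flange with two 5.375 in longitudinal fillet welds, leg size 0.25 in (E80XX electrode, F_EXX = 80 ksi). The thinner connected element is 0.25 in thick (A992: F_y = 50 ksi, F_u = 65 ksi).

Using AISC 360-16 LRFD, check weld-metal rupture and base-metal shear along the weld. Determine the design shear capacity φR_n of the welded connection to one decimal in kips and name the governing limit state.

68.4 kips (weld metal governs)

Weld metal: throat = 0.707×0.25 = 0.17675 in, L = 2×5.375 = 10.75 in. φR_n = 0.75 × 0.6 × 80 × 0.17675 × 10.75 = 68.4 kips.
Base metal shear (0.25 in plate): yield φR_n = 1.0×0.6×50×0.25×10.75 = 80.6 kips; rupture φR_n = 0.75×0.6×65×0.25×10.75 = 78.6 kips; take 78.6 kips (rupture).
Governing: min(68.4, 78.6) = 68.4 kips → weld metal.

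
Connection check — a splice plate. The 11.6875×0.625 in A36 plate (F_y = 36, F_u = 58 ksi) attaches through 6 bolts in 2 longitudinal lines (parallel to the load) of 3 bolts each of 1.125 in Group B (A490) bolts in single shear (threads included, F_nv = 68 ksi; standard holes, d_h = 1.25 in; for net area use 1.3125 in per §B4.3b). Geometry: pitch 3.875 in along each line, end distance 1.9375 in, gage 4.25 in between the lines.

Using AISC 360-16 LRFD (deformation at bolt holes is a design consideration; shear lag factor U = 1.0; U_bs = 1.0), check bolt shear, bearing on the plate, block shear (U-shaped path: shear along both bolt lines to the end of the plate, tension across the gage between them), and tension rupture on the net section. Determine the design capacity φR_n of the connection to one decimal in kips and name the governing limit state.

Bolt shear: A_b = π(1.125)²/4 = 0.99402 in². φR_n = 0.75 × 68 × 0.99402 × 6 × 1 = 304.2 kips.
Bearing (0.625 in plate, F_u = 58 ksi): end bolts L_c = 1.9375 − 1.25/2 = 1.3125, R_n = min(1.2×1.3125×0.625×58, 2.4×1.125×0.625×58) = 57.094 kips/bolt; interior L_c = 3.875 − 1.25 = 2.625, R_n = 97.875 kips/bolt. φR_n = 0.75 × (2×57.094 + 4×97.875) = 379.3 kips.
Block shear: shear path 2×[1.9375+2×3.875] = 2×9.6875 in, A_gv = 12.109, A_nv = 2×(9.6875 − 2.5×1.3125)×0.625 = 8.0078 in²; tension across gage: (4.25 − 1×1.3125)×0.625 = 1.8359 in². R_n = min(0.6×58×8.0078, 0.6×36×12.109) + 1.0×58×1.8359 = min(278.67, 261.55) + 106.48 = 368.03 kips. φR_n = 0.75 × 368.03 = 276.0 kips.
Tension rupture (net): A_n = (11.6875 − 2×1.3125)×0.625 = 5.6641 in² (U = 1.0, A_e = A_n). φR_n = 0.75 × 58 × 5.6641 = 246.4 kips.
Governing: min(304.2, 379.3, 276.0, 246.4) = 246.4 kips → net-section rupture.

246.4 kips (net-section rupture governs)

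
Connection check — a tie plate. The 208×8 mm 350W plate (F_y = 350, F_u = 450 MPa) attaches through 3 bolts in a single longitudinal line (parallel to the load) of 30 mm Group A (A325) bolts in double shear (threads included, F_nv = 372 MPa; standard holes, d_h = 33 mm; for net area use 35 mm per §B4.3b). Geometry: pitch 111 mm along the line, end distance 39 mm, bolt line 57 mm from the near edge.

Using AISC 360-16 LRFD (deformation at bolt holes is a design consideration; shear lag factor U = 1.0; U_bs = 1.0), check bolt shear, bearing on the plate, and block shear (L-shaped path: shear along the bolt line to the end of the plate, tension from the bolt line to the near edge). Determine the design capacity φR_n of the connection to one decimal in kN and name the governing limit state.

Bolt shear: A_b = π(30)²/4 = 706.86 mm². φR_n = 0.75 × 372 × 706.86 × 3 × 2 = 1183.3 kN.
Bearing (8 mm plate, F_u = 450 MPa): end bolts L_c = 39 − 33/2 = 22.5, R_n = min(1.2×22.5×8×450, 2.4×30×8×450) = 97.2 kN/bolt; interior L_c = 111 − 33 = 78, R_n = 259.2 kN/bolt. φR_n = 0.75 × (1×97.2 + 2×259.2) = 461.7 kN.
Block shear: shear path 1×[39+2×111] = 1×261 mm, A_gv = 2088, A_nv = 1×(261 − 2.5×35)×8 = 1388 mm²; tension to near edge: (57 − 0.5×35)×8 = 316 mm². R_n = min(0.6×450×1388, 0.6×350×2088) + 1.0×450×316 = min(374.76, 438.48) + 142.2 = 516.96 kN. φR_n = 0.75 × 516.96 = 387.7 kN.
Governing: min(1183.3, 461.7, 387.7) = 387.7 kN → block shear.

387.7 kN (block shear governs)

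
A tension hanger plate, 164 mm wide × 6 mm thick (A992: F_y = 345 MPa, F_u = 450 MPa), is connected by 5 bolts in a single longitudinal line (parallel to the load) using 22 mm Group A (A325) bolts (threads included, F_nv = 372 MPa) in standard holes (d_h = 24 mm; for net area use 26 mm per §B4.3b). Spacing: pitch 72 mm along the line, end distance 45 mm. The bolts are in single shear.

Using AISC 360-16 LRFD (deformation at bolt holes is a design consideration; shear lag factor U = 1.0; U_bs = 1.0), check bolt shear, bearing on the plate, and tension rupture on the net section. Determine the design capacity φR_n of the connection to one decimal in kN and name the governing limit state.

279.5 kN (net-section rupture governs)

Bolt shear: A_b = π(22)²/4 = 380.13 mm². φR_n = 0.75 × 372 × 380.13 × 5 × 1 = 530.3 kN.
Bearing (6 mm plate, F_u = 450 MPa): end bolts L_c = 45 − 24/2 = 33, R_n = min(1.2×33×6×450, 2.4×22×6×450) = 106.92 kN/bolt; interior L_c = 72 − 24 = 48, R_n = 142.56 kN/bolt. φR_n = 0.75 × (1×106.92 + 4×142.56) = 507.9 kN.
Tension rupture (net): A_n = (164 − 1×26)×6 = 828 mm² (U = 1.0, A_e = A_n). φR_n = 0.75 × 450 × 828 = 279.5 kN.
Governing: min(530.3, 507.9, 279.5) = 279.5 kN → net-section rupture.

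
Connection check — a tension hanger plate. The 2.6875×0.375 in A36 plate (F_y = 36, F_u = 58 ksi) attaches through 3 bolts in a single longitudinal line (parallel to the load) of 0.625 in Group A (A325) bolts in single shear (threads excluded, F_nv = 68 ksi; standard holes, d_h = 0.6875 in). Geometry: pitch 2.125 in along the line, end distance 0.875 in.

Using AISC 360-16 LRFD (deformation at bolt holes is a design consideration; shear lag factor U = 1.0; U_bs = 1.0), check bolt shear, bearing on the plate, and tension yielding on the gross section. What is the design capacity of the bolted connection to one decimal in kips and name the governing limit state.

Bolt shear: A_b = π(0.625)²/4 = 0.3068 in². φR_n = 0.75 × 68 × 0.3068 × 3 × 1 = 46.9 kips.
Bearing (0.375 in plate, F_u = 58 ksi): end bolts L_c = 0.875 − 0.6875/2 = 0.53125, R_n = min(1.2×0.53125×0.375×58, 2.4×0.625×0.375×58) = 13.866 kips/bolt; interior L_c = 2.125 − 0.6875 = 1.4375, R_n = 32.625 kips/bolt. φR_n = 0.75 × (1×13.866 + 2×32.625) = 59.3 kips.
Tension yield (gross): A_g = 2.6875×0.375 = 1.0078 in². φR_n = 0.90 × 36 × 1.0078 = 32.7 kips.
Governing: min(46.9, 59.3, 32.7) = 32.7 kips → gross-section yield.

32.7 kips (gross-section yield governs)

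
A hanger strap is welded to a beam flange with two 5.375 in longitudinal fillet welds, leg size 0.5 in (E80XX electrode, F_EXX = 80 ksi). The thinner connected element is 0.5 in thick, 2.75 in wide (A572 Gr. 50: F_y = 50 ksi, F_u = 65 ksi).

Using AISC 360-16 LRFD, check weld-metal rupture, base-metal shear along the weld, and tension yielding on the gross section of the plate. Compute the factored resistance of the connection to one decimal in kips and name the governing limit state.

61.9 kips (gross-section yield governs)

Weld metal: throat = 0.707×0.5 = 0.3535 in, L = 2×5.375 = 10.75 in. φR_n = 0.75 × 0.6 × 80 × 0.3535 × 10.75 = 136.8 kips.
Base metal shear (0.5 in plate): yield φR_n = 1.0×0.6×50×0.5×10.75 = 161.3 kips; rupture φR_n = 0.75×0.6×65×0.5×10.75 = 157.2 kips; take 157.2 kips (rupture).
Tension yield (gross): A_g = 2.75×0.5 = 1.375 in². φR_n = 0.90 × 50 × 1.375 = 61.9 kips.
Governing: min(136.8, 157.2, 61.9) = 61.9 kips → gross-section yield.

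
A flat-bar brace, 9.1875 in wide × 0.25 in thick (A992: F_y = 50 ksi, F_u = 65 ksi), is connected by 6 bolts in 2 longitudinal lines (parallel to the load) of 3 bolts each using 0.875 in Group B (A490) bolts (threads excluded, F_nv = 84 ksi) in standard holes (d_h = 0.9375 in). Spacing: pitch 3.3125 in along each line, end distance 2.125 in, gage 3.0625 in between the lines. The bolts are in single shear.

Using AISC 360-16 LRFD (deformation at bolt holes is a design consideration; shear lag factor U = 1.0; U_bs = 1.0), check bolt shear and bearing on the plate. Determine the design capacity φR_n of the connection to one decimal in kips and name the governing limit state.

150.8 kips (bearing governs)

Bolt shear: A_b = π(0.875)²/4 = 0.60132 in². φR_n = 0.75 × 84 × 0.60132 × 6 × 1 = 227.3 kips.
Bearing (0.25 in plate, F_u = 65 ksi): end bolts L_c = 2.125 − 0.9375/2 = 1.65625, R_n = min(1.2×1.65625×0.25×65, 2.4×0.875×0.25×65) = 32.297 kips/bolt; interior L_c = 3.3125 − 0.9375 = 2.375, R_n = 34.125 kips/bolt. φR_n = 0.75 × (2×32.297 + 4×34.125) = 150.8 kips.
Governing: min(227.3, 150.8) = 150.8 kips → bearing.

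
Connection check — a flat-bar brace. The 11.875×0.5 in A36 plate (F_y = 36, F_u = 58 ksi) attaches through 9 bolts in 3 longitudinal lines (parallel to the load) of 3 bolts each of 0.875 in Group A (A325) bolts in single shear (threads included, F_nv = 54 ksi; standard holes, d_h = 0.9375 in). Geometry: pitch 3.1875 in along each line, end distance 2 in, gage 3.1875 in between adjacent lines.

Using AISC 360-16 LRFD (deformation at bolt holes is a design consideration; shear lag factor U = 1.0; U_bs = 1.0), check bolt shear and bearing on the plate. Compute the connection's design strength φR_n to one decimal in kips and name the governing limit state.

Bolt shear: A_b = π(0.875)²/4 = 0.60132 in². φR_n = 0.75 × 54 × 0.60132 × 9 × 1 = 219.2 kips.
Bearing (0.5 in plate, F_u = 58 ksi): end bolts L_c = 2 − 0.9375/2 = 1.53125, R_n = min(1.2×1.53125×0.5×58, 2.4×0.875×0.5×58) = 53.288 kips/bolt; interior L_c = 3.1875 − 0.9375 = 2.25, R_n = 60.9 kips/bolt. φR_n = 0.75 × (3×53.288 + 6×60.9) = 393.9 kips.
Governing: min(219.2, 393.9) = 219.2 kips → bolt shear.

219.2 kips (bolt shear governs)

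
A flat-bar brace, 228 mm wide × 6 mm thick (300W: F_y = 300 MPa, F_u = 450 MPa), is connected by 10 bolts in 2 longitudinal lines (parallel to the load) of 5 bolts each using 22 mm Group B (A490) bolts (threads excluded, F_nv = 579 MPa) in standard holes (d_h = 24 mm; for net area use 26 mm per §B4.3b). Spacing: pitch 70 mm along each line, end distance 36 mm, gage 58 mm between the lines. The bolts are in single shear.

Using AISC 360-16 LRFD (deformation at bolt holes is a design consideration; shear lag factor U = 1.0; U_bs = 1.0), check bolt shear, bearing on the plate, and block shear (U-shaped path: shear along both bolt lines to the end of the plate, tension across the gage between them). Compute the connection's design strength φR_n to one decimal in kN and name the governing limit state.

Bolt shear: A_b = π(22)²/4 = 380.13 mm². φR_n = 0.75 × 579 × 380.13 × 10 × 1 = 1650.7 kN.
Bearing (6 mm plate, F_u = 450 MPa): end bolts L_c = 36 − 24/2 = 24, R_n = min(1.2×24×6×450, 2.4×22×6×450) = 77.76 kN/bolt; interior L_c = 70 − 24 = 46, R_n = 142.56 kN/bolt. φR_n = 0.75 × (2×77.76 + 8×142.56) = 972.0 kN.
Block shear: shear path 2×[36+4×70] = 2×316 mm, A_gv = 3792, A_nv = 2×(316 − 4.5×26)×6 = 2388 mm²; tension across gage: (58 − 1×26)×6 = 192 mm². R_n = min(0.6×450×2388, 0.6×300×3792) + 1.0×450×192 = min(644.76, 682.56) + 86.4 = 731.16 kN. φR_n = 0.75 × 731.16 = 548.4 kN.
Governing: min(1650.7, 972.0, 548.4) = 548.4 kN → block shear.

548.4 kN (block shear governs)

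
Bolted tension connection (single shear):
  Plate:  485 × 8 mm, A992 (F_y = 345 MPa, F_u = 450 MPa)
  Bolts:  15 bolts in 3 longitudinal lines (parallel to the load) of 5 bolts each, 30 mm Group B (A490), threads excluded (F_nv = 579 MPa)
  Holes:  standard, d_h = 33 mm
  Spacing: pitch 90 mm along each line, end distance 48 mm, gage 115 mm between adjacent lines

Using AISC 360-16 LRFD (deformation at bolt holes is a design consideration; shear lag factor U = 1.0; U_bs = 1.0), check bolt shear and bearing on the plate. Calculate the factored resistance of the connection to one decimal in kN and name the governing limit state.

2522.3 kN (bearing governs)

Bolt shear: A_b = π(30)²/4 = 706.86 mm². φR_n = 0.75 × 579 × 706.86 × 15 × 1 = 4604.3 kN.
Bearing (8 mm plate, F_u = 450 MPa): end bolts L_c = 48 − 33/2 = 31.5, R_n = min(1.2×31.5×8×450, 2.4×30×8×450) = 136.08 kN/bolt; interior L_c = 90 − 33 = 57, R_n = 246.24 kN/bolt. φR_n = 0.75 × (3×136.08 + 12×246.24) = 2522.3 kN.
Governing: min(4604.3, 2522.3) = 2522.3 kN → bearing.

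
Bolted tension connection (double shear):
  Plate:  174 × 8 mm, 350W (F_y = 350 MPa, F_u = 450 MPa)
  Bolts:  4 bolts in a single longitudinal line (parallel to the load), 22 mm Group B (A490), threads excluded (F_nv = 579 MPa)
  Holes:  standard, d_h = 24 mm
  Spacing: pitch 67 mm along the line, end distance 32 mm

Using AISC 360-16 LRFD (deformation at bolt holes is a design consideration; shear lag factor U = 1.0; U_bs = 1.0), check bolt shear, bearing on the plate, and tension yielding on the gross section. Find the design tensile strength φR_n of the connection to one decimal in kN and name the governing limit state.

438.5 kN (gross-section yield governs)

Bolt shear: A_b = π(22)²/4 = 380.13 mm². φR_n = 0.75 × 579 × 380.13 × 4 × 2 = 1320.6 kN.
Bearing (8 mm plate, F_u = 450 MPa): end bolts L_c = 32 − 24/2 = 20, R_n = min(1.2×20×8×450, 2.4×22×8×450) = 86.4 kN/bolt; interior L_c = 67 − 24 = 43, R_n = 185.76 kN/bolt. φR_n = 0.75 × (1×86.4 + 3×185.76) = 482.8 kN.
Tension yield (gross): A_g = 174×8 = 1392 mm². φR_n = 0.90 × 350 × 1392 = 438.5 kN.
Governing: min(1320.6, 482.8, 438.5) = 438.5 kN → gross-section yield.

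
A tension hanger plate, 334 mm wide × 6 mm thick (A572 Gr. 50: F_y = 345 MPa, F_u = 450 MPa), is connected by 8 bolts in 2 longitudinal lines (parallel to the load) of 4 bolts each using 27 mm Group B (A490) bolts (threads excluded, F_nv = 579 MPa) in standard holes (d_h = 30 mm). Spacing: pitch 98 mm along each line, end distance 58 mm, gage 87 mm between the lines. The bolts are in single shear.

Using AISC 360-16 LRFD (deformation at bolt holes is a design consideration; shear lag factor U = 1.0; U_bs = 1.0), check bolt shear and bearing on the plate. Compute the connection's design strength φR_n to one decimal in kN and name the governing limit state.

Bolt shear: A_b = π(27)²/4 = 572.56 mm². φR_n = 0.75 × 579 × 572.56 × 8 × 1 = 1989.1 kN.
Bearing (6 mm plate, F_u = 450 MPa): end bolts L_c = 58 − 30/2 = 43, R_n = min(1.2×43×6×450, 2.4×27×6×450) = 139.32 kN/bolt; interior L_c = 98 − 30 = 68, R_n = 174.96 kN/bolt. φR_n = 0.75 × (2×139.32 + 6×174.96) = 996.3 kN.
Governing: min(1989.1, 996.3) = 996.3 kN → bearing.

996.3 kN (bearing governs)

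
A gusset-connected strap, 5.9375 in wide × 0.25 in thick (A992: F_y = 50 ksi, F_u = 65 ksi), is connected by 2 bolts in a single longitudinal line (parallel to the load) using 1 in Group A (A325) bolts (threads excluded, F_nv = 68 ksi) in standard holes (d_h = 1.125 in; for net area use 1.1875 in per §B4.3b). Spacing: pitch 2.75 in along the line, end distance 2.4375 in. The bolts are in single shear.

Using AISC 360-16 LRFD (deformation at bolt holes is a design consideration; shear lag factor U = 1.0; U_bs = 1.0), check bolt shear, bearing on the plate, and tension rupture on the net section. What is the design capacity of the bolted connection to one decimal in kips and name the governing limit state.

51.2 kips (bearing governs)

Bolt shear: A_b = π(1)²/4 = 0.7854 in². φR_n = 0.75 × 68 × 0.7854 × 2 × 1 = 80.1 kips.
Bearing (0.25 in plate, F_u = 65 ksi): end bolts L_c = 2.4375 − 1.125/2 = 1.875, R_n = min(1.2×1.875×0.25×65, 2.4×1×0.25×65) = 36.563 kips/bolt; interior L_c = 2.75 − 1.125 = 1.625, R_n = 31.688 kips/bolt. φR_n = 0.75 × (1×36.563 + 1×31.688) = 51.2 kips.
Tension rupture (net): A_n = (5.9375 − 1×1.1875)×0.25 = 1.1875 in² (U = 1.0, A_e = A_n). φR_n = 0.75 × 65 × 1.1875 = 57.9 kips.
Governing: min(80.1, 51.2, 57.9) = 51.2 kips → bearing.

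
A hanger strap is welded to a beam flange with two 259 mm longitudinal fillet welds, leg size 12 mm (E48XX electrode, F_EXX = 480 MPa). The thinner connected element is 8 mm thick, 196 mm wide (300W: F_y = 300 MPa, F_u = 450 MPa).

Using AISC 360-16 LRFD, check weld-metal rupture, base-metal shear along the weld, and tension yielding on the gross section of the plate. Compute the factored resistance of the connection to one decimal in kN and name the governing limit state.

423.4 kN (gross-section yield governs)

Weld metal: throat = 0.707×12 = 8.484 mm, L = 2×259 = 518 mm. φR_n = 0.75 × 0.6 × 480 × 8.484 × 518 = 949.3 kN.
Base metal shear (8 mm plate): yield φR_n = 1.0×0.6×300×8×518 = 745.9 kN; rupture φR_n = 0.75×0.6×450×8×518 = 839.2 kN; take 745.9 kN (yield).
Tension yield (gross): A_g = 196×8 = 1568 mm². φR_n = 0.90 × 300 × 1568 = 423.4 kN.
Governing: min(949.3, 745.9, 423.4) = 423.4 kN → gross-section yield.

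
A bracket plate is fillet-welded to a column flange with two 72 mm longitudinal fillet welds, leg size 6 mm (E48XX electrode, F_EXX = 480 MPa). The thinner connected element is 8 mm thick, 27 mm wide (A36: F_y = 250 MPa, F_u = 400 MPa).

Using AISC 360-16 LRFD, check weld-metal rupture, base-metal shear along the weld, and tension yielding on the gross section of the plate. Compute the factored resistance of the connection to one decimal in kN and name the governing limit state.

Weld metal: throat = 0.707×6 = 4.242 mm, L = 2×72 = 144 mm. φR_n = 0.75 × 0.6 × 480 × 4.242 × 144 = 131.9 kN.
Base metal shear (8 mm plate): yield φR_n = 1.0×0.6×250×8×144 = 172.8 kN; rupture φR_n = 0.75×0.6×400×8×144 = 207.4 kN; take 172.8 kN (yield).
Tension yield (gross): A_g = 27×8 = 216 mm². φR_n = 0.90 × 250 × 216 = 48.6 kN.
Governing: min(131.9, 172.8, 48.6) = 48.6 kN → gross-section yield.

48.6 kN (gross-section yield governs)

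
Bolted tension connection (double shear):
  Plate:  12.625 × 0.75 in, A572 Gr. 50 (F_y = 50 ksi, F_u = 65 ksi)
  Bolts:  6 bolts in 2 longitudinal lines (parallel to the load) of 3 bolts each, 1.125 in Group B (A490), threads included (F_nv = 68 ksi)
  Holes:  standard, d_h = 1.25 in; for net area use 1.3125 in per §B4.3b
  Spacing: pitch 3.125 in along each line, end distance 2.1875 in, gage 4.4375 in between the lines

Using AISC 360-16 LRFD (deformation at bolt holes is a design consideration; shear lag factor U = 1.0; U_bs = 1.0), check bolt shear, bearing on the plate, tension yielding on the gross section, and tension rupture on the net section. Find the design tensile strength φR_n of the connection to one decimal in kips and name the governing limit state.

Bolt shear: A_b = π(1.125)²/4 = 0.99402 in². φR_n = 0.75 × 68 × 0.99402 × 6 × 2 = 608.3 kips.
Bearing (0.75 in plate, F_u = 65 ksi): end bolts L_c = 2.1875 − 1.25/2 = 1.5625, R_n = min(1.2×1.5625×0.75×65, 2.4×1.125×0.75×65) = 91.406 kips/bolt; interior L_c = 3.125 − 1.25 = 1.875, R_n = 109.69 kips/bolt. φR_n = 0.75 × (2×91.406 + 4×109.69) = 466.2 kips.
Tension yield (gross): A_g = 12.625×0.75 = 9.4688 in². φR_n = 0.90 × 50 × 9.4688 = 426.1 kips.
Tension rupture (net): A_n = (12.625 − 2×1.3125)×0.75 = 7.5 in² (U = 1.0, A_e = A_n). φR_n = 0.75 × 65 × 7.5 = 365.6 kips.
Governing: min(608.3, 466.2, 426.1, 365.6) = 365.6 kips → net-section rupture.

365.6 kips (net-section rupture governs)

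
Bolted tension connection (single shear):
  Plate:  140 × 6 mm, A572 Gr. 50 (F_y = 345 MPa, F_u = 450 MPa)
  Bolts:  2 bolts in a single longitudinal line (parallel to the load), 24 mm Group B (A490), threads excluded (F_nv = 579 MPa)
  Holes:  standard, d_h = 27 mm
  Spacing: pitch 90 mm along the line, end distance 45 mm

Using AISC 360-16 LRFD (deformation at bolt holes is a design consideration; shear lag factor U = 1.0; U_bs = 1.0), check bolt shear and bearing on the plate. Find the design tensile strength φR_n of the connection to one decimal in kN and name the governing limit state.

Bolt shear: A_b = π(24)²/4 = 452.39 mm². φR_n = 0.75 × 579 × 452.39 × 2 × 1 = 392.9 kN.
Bearing (6 mm plate, F_u = 450 MPa): end bolts L_c = 45 − 27/2 = 31.5, R_n = min(1.2×31.5×6×450, 2.4×24×6×450) = 102.06 kN/bolt; interior L_c = 90 − 27 = 63, R_n = 155.52 kN/bolt. φR_n = 0.75 × (1×102.06 + 1×155.52) = 193.2 kN.
Governing: min(392.9, 193.2) = 193.2 kN → bearing.

193.2 kN (bearing governs)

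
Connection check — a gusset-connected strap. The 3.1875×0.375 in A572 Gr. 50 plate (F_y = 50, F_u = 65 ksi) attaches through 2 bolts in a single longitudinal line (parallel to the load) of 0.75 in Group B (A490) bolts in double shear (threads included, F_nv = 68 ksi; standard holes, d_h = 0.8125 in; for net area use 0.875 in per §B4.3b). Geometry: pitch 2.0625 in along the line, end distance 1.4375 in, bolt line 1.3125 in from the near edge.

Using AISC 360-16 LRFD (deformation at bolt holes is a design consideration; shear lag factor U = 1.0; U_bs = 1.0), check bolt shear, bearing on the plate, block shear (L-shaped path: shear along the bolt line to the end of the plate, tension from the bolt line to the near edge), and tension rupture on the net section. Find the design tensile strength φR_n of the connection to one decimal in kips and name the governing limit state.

40.0 kips (block shear governs)

Bolt shear: A_b = π(0.75)²/4 = 0.44179 in². φR_n = 0.75 × 68 × 0.44179 × 2 × 2 = 90.1 kips.
Bearing (0.375 in plate, F_u = 65 ksi): end bolts L_c = 1.4375 − 0.8125/2 = 1.03125, R_n = min(1.2×1.03125×0.375×65, 2.4×0.75×0.375×65) = 30.164 kips/bolt; interior L_c = 2.0625 − 0.8125 = 1.25, R_n = 36.563 kips/bolt. φR_n = 0.75 × (1×30.164 + 1×36.563) = 50.0 kips.
Block shear: shear path 1×[1.4375+1×2.0625] = 1×3.5 in, A_gv = 1.3125, A_nv = 1×(3.5 − 1.5×0.875)×0.375 = 0.82031 in²; tension to near edge: (1.3125 − 0.5×0.875)×0.375 = 0.32813 in². R_n = min(0.6×65×0.82031, 0.6×50×1.3125) + 1.0×65×0.32813 = min(31.992, 39.375) + 21.328 = 53.32 kips. φR_n = 0.75 × 53.32 = 40.0 kips.
Tension rupture (net): A_n = (3.1875 − 1×0.875)×0.375 = 0.86719 in² (U = 1.0, A_e = A_n). φR_n = 0.75 × 65 × 0.86719 = 42.3 kips.
Governing: min(90.1, 50.0, 40.0, 42.3) = 40.0 kips → block shear.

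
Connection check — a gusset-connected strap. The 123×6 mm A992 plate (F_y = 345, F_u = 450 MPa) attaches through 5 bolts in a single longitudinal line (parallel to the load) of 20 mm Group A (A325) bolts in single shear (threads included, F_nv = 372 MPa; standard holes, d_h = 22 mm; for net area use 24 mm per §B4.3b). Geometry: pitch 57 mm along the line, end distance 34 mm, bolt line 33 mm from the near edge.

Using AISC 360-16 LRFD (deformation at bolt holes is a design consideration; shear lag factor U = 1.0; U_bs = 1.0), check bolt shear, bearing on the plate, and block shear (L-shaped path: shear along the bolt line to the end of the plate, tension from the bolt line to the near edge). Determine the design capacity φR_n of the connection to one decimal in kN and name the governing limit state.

Bolt shear: A_b = π(20)²/4 = 314.16 mm². φR_n = 0.75 × 372 × 314.16 × 5 × 1 = 438.3 kN.
Bearing (6 mm plate, F_u = 450 MPa): end bolts L_c = 34 − 22/2 = 23, R_n = min(1.2×23×6×450, 2.4×20×6×450) = 74.52 kN/bolt; interior L_c = 57 − 22 = 35, R_n = 113.4 kN/bolt. φR_n = 0.75 × (1×74.52 + 4×113.4) = 396.1 kN.
Block shear: shear path 1×[34+4×57] = 1×262 mm, A_gv = 1572, A_nv = 1×(262 − 4.5×24)×6 = 924 mm²; tension to near edge: (33 − 0.5×24)×6 = 126 mm². R_n = min(0.6×450×924, 0.6×345×1572) + 1.0×450×126 = min(249.48, 325.4) + 56.7 = 306.18 kN. φR_n = 0.75 × 306.18 = 229.6 kN.
Governing: min(438.3, 396.1, 229.6) = 229.6 kN → block shear.

229.6 kN (block shear governs)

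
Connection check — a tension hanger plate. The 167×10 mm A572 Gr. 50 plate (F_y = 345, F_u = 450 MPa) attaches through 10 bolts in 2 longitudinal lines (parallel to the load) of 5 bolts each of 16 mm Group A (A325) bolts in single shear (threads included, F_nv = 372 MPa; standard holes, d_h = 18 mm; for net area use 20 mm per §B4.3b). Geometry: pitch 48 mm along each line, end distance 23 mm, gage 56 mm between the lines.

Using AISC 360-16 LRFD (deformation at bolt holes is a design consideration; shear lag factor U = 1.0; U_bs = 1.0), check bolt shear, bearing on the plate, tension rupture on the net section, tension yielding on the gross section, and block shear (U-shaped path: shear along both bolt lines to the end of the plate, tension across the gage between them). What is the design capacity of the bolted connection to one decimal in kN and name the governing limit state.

Bolt shear: A_b = π(16)²/4 = 201.06 mm². φR_n = 0.75 × 372 × 201.06 × 10 × 1 = 561.0 kN.
Bearing (10 mm plate, F_u = 450 MPa): end bolts L_c = 23 − 18/2 = 14, R_n = min(1.2×14×10×450, 2.4×16×10×450) = 75.6 kN/bolt; interior L_c = 48 − 18 = 30, R_n = 162 kN/bolt. φR_n = 0.75 × (2×75.6 + 8×162) = 1085.4 kN.
Tension rupture (net): A_n = (167 − 2×20)×10 = 1270 mm² (U = 1.0, A_e = A_n). φR_n = 0.75 × 450 × 1270 = 428.6 kN.
Tension yield (gross): A_g = 167×10 = 1670 mm². φR_n = 0.90 × 345 × 1670 = 518.5 kN.
Block shear: shear path 2×[23+4×48] = 2×215 mm, A_gv = 4300, A_nv = 2×(215 − 4.5×20)×10 = 2500 mm²; tension across gage: (56 − 1×20)×10 = 360 mm². R_n = min(0.6×450×2500, 0.6×345×4300) + 1.0×450×360 = min(675, 890.1) + 162 = 837 kN. φR_n = 0.75 × 837 = 627.8 kN.
Governing: min(561.0, 1085.4, 428.6, 518.5, 627.8) = 428.6 kN → net-section rupture.

428.6 kN (net-section rupture governs)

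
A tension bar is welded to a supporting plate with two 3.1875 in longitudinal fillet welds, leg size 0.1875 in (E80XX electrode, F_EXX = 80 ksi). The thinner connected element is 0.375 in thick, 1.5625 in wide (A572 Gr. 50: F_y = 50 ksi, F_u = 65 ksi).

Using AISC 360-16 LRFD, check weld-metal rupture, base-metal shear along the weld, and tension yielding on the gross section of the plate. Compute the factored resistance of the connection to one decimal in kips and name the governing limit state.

26.4 kips (gross-section yield governs)

Weld metal: throat = 0.707×0.1875 = 0.13256 in, L = 2×3.1875 = 6.375 in. φR_n = 0.75 × 0.6 × 80 × 0.13256 × 6.375 = 30.4 kips.
Base metal shear (0.375 in plate): yield φR_n = 1.0×0.6×50×0.375×6.375 = 71.7 kips; rupture φR_n = 0.75×0.6×65×0.375×6.375 = 69.9 kips; take 69.9 kips (rupture).
Tension yield (gross): A_g = 1.5625×0.375 = 0.58594 in². φR_n = 0.90 × 50 × 0.58594 = 26.4 kips.
Governing: min(30.4, 69.9, 26.4) = 26.4 kips → gross-section yield.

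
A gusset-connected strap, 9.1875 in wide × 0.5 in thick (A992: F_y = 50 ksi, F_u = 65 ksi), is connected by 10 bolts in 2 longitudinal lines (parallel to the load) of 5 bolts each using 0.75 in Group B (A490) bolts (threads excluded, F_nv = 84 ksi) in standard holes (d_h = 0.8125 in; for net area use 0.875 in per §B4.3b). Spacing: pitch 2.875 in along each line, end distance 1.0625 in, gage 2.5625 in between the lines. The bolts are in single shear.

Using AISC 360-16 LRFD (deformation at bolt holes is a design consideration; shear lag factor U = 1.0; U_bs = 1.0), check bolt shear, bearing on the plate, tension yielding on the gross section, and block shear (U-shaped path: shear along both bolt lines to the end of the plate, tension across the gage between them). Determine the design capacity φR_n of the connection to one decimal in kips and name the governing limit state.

Bolt shear: A_b = π(0.75)²/4 = 0.44179 in². φR_n = 0.75 × 84 × 0.44179 × 10 × 1 = 278.3 kips.
Bearing (0.5 in plate, F_u = 65 ksi): end bolts L_c = 1.0625 − 0.8125/2 = 0.65625, R_n = min(1.2×0.65625×0.5×65, 2.4×0.75×0.5×65) = 25.594 kips/bolt; interior L_c = 2.875 − 0.8125 = 2.0625, R_n = 58.5 kips/bolt. φR_n = 0.75 × (2×25.594 + 8×58.5) = 389.4 kips.
Tension yield (gross): A_g = 9.1875×0.5 = 4.5938 in². φR_n = 0.90 × 50 × 4.5938 = 206.7 kips.
Block shear: shear path 2×[1.0625+4×2.875] = 2×12.5625 in, A_gv = 12.563, A_nv = 2×(12.5625 − 4.5×0.875)×0.5 = 8.625 in²; tension across gage: (2.5625 − 1×0.875)×0.5 = 0.84375 in². R_n = min(0.6×65×8.625, 0.6×50×12.563) + 1.0×65×0.84375 = min(336.38, 376.89) + 54.844 = 391.22 kips. φR_n = 0.75 × 391.22 = 293.4 kips.
Governing: min(278.3, 389.4, 206.7, 293.4) = 206.7 kips → gross-section yield.

206.7 kips (gross-section yield governs)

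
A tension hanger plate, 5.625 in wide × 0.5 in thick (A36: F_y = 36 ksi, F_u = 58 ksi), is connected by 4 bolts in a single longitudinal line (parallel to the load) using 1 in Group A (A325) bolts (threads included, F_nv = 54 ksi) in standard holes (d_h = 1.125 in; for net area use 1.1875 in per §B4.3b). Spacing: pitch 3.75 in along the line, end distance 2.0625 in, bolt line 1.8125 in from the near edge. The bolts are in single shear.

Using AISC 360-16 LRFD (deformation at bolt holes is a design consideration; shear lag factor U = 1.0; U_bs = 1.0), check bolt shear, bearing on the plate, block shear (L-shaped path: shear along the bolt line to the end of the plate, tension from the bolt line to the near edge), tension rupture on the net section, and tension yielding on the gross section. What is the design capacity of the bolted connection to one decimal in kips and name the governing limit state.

Bolt shear: A_b = π(1)²/4 = 0.7854 in². φR_n = 0.75 × 54 × 0.7854 × 4 × 1 = 127.2 kips.
Bearing (0.5 in plate, F_u = 58 ksi): end bolts L_c = 2.0625 − 1.125/2 = 1.5, R_n = min(1.2×1.5×0.5×58, 2.4×1×0.5×58) = 52.2 kips/bolt; interior L_c = 3.75 − 1.125 = 2.625, R_n = 69.6 kips/bolt. φR_n = 0.75 × (1×52.2 + 3×69.6) = 195.8 kips.
Block shear: shear path 1×[2.0625+3×3.75] = 1×13.3125 in, A_gv = 6.6563, A_nv = 1×(13.3125 − 3.5×1.1875)×0.5 = 4.5781 in²; tension to near edge: (1.8125 − 0.5×1.1875)×0.5 = 0.60938 in². R_n = min(0.6×58×4.5781, 0.6×36×6.6563) + 1.0×58×0.60938 = min(159.32, 143.78) + 35.344 = 179.12 kips. φR_n = 0.75 × 179.12 = 134.3 kips.
Tension rupture (net): A_n = (5.625 − 1×1.1875)×0.5 = 2.2188 in² (U = 1.0, A_e = A_n). φR_n = 0.75 × 58 × 2.2188 = 96.5 kips.
Tension yield (gross): A_g = 5.625×0.5 = 2.8125 in². φR_n = 0.90 × 36 × 2.8125 = 91.1 kips.
Governing: min(127.2, 195.8, 134.3, 96.5, 91.1) = 91.1 kips → gross-section yield.

91.1 kips (gross-section yield governs)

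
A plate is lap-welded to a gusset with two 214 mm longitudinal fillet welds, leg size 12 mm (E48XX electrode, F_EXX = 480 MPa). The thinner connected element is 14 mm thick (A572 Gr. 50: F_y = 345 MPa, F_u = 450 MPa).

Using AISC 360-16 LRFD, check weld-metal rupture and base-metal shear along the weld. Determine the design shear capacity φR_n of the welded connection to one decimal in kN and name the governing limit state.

Weld metal: throat = 0.707×12 = 8.484 mm, L = 2×214 = 428 mm. φR_n = 0.75 × 0.6 × 480 × 8.484 × 428 = 784.3 kN.
Base metal shear (14 mm plate): yield φR_n = 1.0×0.6×345×14×428 = 1240.3 kN; rupture φR_n = 0.75×0.6×450×14×428 = 1213.4 kN; take 1213.4 kN (rupture).
Governing: min(784.3, 1213.4) = 784.3 kN → weld metal.

784.3 kN (weld metal governs)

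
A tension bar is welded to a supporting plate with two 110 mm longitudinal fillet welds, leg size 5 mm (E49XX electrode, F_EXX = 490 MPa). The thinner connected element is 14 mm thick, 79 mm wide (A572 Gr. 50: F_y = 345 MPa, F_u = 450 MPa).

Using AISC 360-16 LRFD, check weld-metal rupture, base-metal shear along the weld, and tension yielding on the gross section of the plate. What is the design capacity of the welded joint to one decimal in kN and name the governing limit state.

171.5 kN (weld metal governs)

Weld metal: throat = 0.707×5 = 3.535 mm, L = 2×110 = 220 mm. φR_n = 0.75 × 0.6 × 490 × 3.535 × 220 = 171.5 kN.
Base metal shear (14 mm plate): yield φR_n = 1.0×0.6×345×14×220 = 637.6 kN; rupture φR_n = 0.75×0.6×450×14×220 = 623.7 kN; take 623.7 kN (rupture).
Tension yield (gross): A_g = 79×14 = 1106 mm². φR_n = 0.90 × 345 × 1106 = 343.4 kN.
Governing: min(171.5, 623.7, 343.4) = 171.5 kN → weld metal.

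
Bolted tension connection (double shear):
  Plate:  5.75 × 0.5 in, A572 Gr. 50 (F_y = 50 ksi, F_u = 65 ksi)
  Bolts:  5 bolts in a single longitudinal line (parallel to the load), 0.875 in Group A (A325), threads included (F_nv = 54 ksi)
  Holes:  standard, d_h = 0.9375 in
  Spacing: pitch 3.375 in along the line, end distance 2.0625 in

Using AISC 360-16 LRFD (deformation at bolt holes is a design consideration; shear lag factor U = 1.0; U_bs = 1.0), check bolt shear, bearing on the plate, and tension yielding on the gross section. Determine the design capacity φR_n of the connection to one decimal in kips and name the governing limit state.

Bolt shear: A_b = π(0.875)²/4 = 0.60132 in². φR_n = 0.75 × 54 × 0.60132 × 5 × 2 = 243.5 kips.
Bearing (0.5 in plate, F_u = 65 ksi): end bolts L_c = 2.0625 − 0.9375/2 = 1.59375, R_n = min(1.2×1.59375×0.5×65, 2.4×0.875×0.5×65) = 62.156 kips/bolt; interior L_c = 3.375 − 0.9375 = 2.4375, R_n = 68.25 kips/bolt. φR_n = 0.75 × (1×62.156 + 4×68.25) = 251.4 kips.
Tension yield (gross): A_g = 5.75×0.5 = 2.875 in². φR_n = 0.90 × 50 × 2.875 = 129.4 kips.
Governing: min(243.5, 251.4, 129.4) = 129.4 kips → gross-section yield.

129.4 kips (gross-section yield governs)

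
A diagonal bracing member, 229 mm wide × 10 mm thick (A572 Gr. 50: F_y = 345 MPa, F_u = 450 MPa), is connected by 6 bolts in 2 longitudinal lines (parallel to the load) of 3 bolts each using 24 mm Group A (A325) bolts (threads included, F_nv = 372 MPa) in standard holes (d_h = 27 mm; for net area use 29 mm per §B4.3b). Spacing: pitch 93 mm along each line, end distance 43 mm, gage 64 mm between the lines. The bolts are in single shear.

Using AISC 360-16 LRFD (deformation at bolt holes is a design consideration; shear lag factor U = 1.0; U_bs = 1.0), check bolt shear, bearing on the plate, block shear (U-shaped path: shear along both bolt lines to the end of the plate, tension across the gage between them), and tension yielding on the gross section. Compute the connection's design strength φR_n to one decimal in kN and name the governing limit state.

Bolt shear: A_b = π(24)²/4 = 452.39 mm². φR_n = 0.75 × 372 × 452.39 × 6 × 1 = 757.3 kN.
Bearing (10 mm plate, F_u = 450 MPa): end bolts L_c = 43 − 27/2 = 29.5, R_n = min(1.2×29.5×10×450, 2.4×24×10×450) = 159.3 kN/bolt; interior L_c = 93 − 27 = 66, R_n = 259.2 kN/bolt. φR_n = 0.75 × (2×159.3 + 4×259.2) = 1016.6 kN.
Block shear: shear path 2×[43+2×93] = 2×229 mm, A_gv = 4580, A_nv = 2×(229 − 2.5×29)×10 = 3130 mm²; tension across gage: (64 − 1×29)×10 = 350 mm². R_n = min(0.6×450×3130, 0.6×345×4580) + 1.0×450×350 = min(845.1, 948.06) + 157.5 = 1002.6 kN. φR_n = 0.75 × 1002.6 = 752.0 kN.
Tension yield (gross): A_g = 229×10 = 2290 mm². φR_n = 0.90 × 345 × 2290 = 711.0 kN.
Governing: min(757.3, 1016.6, 752.0, 711.0) = 711.0 kN → gross-section yield.

711.0 kN (gross-section yield governs)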